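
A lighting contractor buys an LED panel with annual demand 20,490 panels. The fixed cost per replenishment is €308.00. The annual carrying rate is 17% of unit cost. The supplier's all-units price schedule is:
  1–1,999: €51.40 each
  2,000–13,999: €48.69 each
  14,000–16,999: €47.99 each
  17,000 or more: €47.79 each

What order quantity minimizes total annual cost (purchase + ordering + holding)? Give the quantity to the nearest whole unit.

Holding cost per unit per year at price C is H = 0.17·C.
Candidates are each tier's EOQ (if it falls in that tier) and each price-break quantity.
EOQ at €51.40 = 1201.9 (feasible in tier 1): TC = 20,490×€51.40 + (20,490/1201.9)×308 + (1201.9/2)×0.17×€51.40 = €1,063,687.89.
EOQ at €48.69 = 1234.9 < 2000, so use break Q=2000: TC = 20,490×€48.69 + (20,490/2000.0)×308 + (2000.0/2)×0.17×€48.69 = €1,009,090.86.
EOQ at €47.99 = 1243.8 < 14000, so use break Q=14000: TC = 20,490×€47.99 + (20,490/14000.0)×308 + (14000.0/2)×0.17×€47.99 = €1,040,873.98.
EOQ at €47.79 = 1246.4 < 17000, so use break Q=17000: TC = 20,490×€47.79 + (20,490/17000.0)×308 + (17000.0/2)×0.17×€47.79 = €1,048,644.88.
Lowest total cost is €1,009,090.86 at Q = 2000.0.

Q* ≈ 2,000 panels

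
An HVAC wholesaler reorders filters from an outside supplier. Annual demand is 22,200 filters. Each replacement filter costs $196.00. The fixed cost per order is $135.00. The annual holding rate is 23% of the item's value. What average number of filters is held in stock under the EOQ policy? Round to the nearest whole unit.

Holding cost H = 0.23 × $196.00 = $45.0800 per unit per year.
The optimal lot size = √(2DS/H) = √(2 × 22,200 × 135 / 45.08) ≈ 364.64.
Average inventory = Q*/2 ≈ 364.64 / 2 = 182.321.

Average inventory ≈ 182 filters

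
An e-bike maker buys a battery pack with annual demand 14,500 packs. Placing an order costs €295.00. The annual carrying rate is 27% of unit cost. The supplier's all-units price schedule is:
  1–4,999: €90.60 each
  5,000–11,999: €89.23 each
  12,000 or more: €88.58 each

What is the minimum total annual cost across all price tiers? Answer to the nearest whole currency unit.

TC* ≈ €1,328,166

Holding cost per unit per year at price C is H = 0.27·C.
Candidates are each tier's EOQ (if it falls in that tier) and each price-break quantity.
EOQ at €90.60 = 591.4 (feasible in tier 1): TC = 14,500×€90.60 + (14,500/591.4)×295 + (591.4/2)×0.27×€90.60 = €1,328,166.25.
EOQ at €89.23 = 595.9 < 5000, so use break Q=5000: TC = 14,500×€89.23 + (14,500/5000.0)×295 + (5000.0/2)×0.27×€89.23 = €1,354,920.75.
EOQ at €88.58 = 598.1 < 12000, so use break Q=12000: TC = 14,500×€88.58 + (14,500/12000.0)×295 + (12000.0/2)×0.27×€88.58 = €1,428,266.06.
Lowest total cost among the candidates is at Q = 591.4.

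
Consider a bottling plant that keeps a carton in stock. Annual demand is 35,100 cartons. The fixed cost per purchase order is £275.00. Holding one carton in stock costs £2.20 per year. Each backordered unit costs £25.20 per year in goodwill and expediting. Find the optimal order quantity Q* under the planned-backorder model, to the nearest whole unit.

With planned backorders, Q* = √(2DS/H) · √((H+B)/B).
√(2DS/H) = √(2 × 35,100 × 275 / 2.2) = 2962.263.
√((H+B)/B) = √((2.2+25.2)/25.2) = 1.0427.
Q* ≈ 3088.862.

Q* ≈ 3,089 cartons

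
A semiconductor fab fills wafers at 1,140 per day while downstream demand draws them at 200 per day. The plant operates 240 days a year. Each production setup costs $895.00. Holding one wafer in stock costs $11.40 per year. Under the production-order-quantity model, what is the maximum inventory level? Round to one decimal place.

Annual demand D = 200 × 240 = 48,000.
Production build-up factor (1 − d/p) = 1 − 200/1,140 = 0.8246.
Q* = √(2DS / (H(1 − d/p))) = √(2 × 48,000 × 895 / (11.4 × 0.8246)).
= √(85,920,000 / 9.4) ≈ 3023.314.
Maximum inventory = Q*(1 − d/p) = 3023.314 × 0.8246 ≈ 2492.908.

I_max ≈ 2,492.9 wafers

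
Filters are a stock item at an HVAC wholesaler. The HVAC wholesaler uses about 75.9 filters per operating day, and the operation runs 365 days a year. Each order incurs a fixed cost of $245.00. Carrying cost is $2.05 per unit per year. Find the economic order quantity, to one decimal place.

Q* ≈ 2,573.3 filters

Annual demand D = 75.9 × 365 = 27,703.5.
EOQ = √(2DS / H) = √(2 × 27,703.5 × 245 / 2.05).
= √(13,574,715 / 2.05) = √6,621,812.1951 ≈ 2573.288.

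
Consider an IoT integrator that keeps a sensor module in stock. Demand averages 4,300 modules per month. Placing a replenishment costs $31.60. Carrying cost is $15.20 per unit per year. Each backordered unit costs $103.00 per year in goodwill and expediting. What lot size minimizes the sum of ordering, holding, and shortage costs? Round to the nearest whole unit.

Q* ≈ 496 modules

Annual demand D = 4,300 × 12 = 51,600.
With planned backorders, Q* = √(2DS/H) · √((H+B)/B).
√(2DS/H) = √(2 × 51,600 × 31.6 / 15.2) = 463.193.
√((H+B)/B) = √((15.2+103)/103) = 1.0712.
Q* ≈ 496.194.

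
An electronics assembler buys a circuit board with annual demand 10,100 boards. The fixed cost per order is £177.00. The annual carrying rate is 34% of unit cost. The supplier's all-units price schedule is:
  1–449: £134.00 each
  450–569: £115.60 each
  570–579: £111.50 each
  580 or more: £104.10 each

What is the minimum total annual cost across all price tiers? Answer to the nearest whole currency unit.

TC* ≈ £1,064,757

Holding cost per unit per year at price C is H = 0.34·C.
For each price level, check whether its EOQ is feasible; otherwise the best quantity at that price is the breakpoint.
EOQ at £134.00 = 280.1 (feasible in tier 1): TC = 10,100×£134.00 + (10,100/280.1)×177 + (280.1/2)×0.34×£134.00 = £1,366,163.04.
EOQ at £115.60 = 301.6 < 450, so use break Q=450: TC = 10,100×£115.60 + (10,100/450.0)×177 + (450.0/2)×0.34×£115.60 = £1,180,376.07.
EOQ at £111.50 = 307.1 < 570, so use break Q=570: TC = 10,100×£111.50 + (10,100/570.0)×177 + (570.0/2)×0.34×£111.50 = £1,140,090.67.
EOQ at £104.10 = 317.8 < 580, so use break Q=580: TC = 10,100×£104.10 + (10,100/580.0)×177 + (580.0/2)×0.34×£104.10 = £1,064,756.50.
Lowest total cost among the candidates is at Q = 580.0.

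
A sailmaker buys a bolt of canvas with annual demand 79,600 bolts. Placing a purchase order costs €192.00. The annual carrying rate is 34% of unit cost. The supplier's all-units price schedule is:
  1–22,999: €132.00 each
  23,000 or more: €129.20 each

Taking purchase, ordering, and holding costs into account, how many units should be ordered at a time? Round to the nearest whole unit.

Q* ≈ 825 bolts

Holding cost per unit per year at price C is H = 0.34·C.
For each price level, check whether its EOQ is feasible; otherwise the best quantity at that price is the breakpoint.
EOQ at €132.00 = 825.3 (feasible in tier 1): TC = 79,600×€132.00 + (79,600/825.3)×192 + (825.3/2)×0.34×€132.00 = €10,544,238.09.
EOQ at €129.20 = 834.2 < 23000, so use break Q=23000: TC = 79,600×€129.20 + (79,600/23000.0)×192 + (23000.0/2)×0.34×€129.20 = €10,790,156.49.
Lowest total cost is €10,544,238.09 at Q = 825.3.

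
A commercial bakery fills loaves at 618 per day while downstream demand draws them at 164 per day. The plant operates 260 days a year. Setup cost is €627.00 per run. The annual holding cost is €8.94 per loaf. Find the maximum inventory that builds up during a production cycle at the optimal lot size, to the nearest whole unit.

I_max ≈ 2,096 loaves

Annual demand D = 164 × 260 = 42,640.
Production build-up factor (1 − d/p) = 1 − 164/618 = 0.7346.
Q* = √(2DS / (H(1 − d/p))) = √(2 × 42,640 × 627 / (8.94 × 0.7346)).
= √(53,470,560 / 6.5676) ≈ 2853.349.
Maximum inventory = Q*(1 − d/p) = 2853.349 × 0.7346 ≈ 2096.150.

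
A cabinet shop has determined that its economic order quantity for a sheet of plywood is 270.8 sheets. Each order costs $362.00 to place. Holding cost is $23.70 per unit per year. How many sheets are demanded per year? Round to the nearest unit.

Invert the EOQ relation Q*² = 2DS/H.
From Q* = √(2DS/H): D = Q*²H / (2S) = 270.8² × 23.7 / (2 × 362) = 2400.530.

D ≈ 2,401 sheets per year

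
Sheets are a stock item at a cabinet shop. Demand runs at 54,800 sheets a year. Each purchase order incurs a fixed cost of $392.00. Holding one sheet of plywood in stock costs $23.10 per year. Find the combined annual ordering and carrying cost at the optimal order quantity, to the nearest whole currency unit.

The optimal lot size = √(2DS/H) = √(2 × 54,800 × 392 / 23.1) ≈ 1363.77.
At the optimum the two cost components are equal, so total cost = 2·(Q*/2)H = Q*·H.
Minimum total = √(2DSH) = √(2 × 54,800 × 392 × 23.1) ≈ 31503.173.

TC* ≈ $31,503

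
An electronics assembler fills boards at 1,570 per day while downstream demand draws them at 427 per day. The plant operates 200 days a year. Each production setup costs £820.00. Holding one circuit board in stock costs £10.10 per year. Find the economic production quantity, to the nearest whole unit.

Q* ≈ 4,364 boards

Annual demand D = 427 × 200 = 85,400.
Production build-up factor (1 − d/p) = 1 − 427/1,570 = 0.7280.
Q* = √(2DS / (H(1 − d/p))) = √(2 × 85,400 × 820 / (10.1 × 0.7280)).
= √(140,056,000 / 7.3531) ≈ 4364.323.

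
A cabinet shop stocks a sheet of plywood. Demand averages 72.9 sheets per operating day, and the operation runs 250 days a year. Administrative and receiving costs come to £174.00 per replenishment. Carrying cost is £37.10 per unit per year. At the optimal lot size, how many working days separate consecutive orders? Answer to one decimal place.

T ≈ 5.7 days

Annual demand D = 72.9 × 250 = 18,225.
Q* = √(2DS/H) = √(2 × 18,225 × 174 / 37.1) ≈ 413.46.
Cycle time = Q*/D × 250 = 413.46 / 18,225 × 250 ≈ 5.672 days.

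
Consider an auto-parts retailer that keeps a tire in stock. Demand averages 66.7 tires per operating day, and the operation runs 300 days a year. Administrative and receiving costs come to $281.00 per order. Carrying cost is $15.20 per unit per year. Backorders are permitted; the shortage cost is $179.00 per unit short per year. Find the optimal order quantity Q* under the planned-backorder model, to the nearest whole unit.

Q* ≈ 896 tires

Annual demand D = 66.7 × 300 = 20,010.
With planned backorders, Q* = √(2DS/H) · √((H+B)/B).
√(2DS/H) = √(2 × 20,010 × 281 / 15.2) = 860.142.
√((H+B)/B) = √((15.2+179)/179) = 1.0416.
Q* ≈ 895.917.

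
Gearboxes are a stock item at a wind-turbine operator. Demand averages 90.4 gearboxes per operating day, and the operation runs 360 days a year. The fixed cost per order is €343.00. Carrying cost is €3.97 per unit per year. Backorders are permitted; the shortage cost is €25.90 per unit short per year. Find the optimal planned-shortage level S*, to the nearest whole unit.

S* ≈ 338 gearboxes

Annual demand D = 90.4 × 360 = 32,544.
With planned backorders, Q* = √(2DS/H) · √((H+B)/B).
√(2DS/H) = √(2 × 32,544 × 343 / 3.97) = 2371.386.
√((H+B)/B) = √((3.97+25.9)/25.9) = 1.0739.
Q* ≈ 2546.654.
S* = Q* · H/(H+B) = 2546.654 × 3.97/29.87 ≈ 338.474.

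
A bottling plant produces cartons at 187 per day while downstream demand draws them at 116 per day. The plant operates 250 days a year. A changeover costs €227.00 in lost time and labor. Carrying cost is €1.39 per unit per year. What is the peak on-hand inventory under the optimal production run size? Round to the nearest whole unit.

Annual demand D = 116 × 250 = 29,000.
Production build-up factor (1 − d/p) = 1 − 116/187 = 0.3797.
Q* = √(2DS / (H(1 − d/p))) = √(2 × 29,000 × 227 / (1.39 × 0.3797)).
= √(13,166,000 / 0.5278) ≈ 4994.720.
Maximum inventory = Q*(1 − d/p) = 4994.720 × 0.3797 ≈ 1896.391.

I_max ≈ 1,896 cartons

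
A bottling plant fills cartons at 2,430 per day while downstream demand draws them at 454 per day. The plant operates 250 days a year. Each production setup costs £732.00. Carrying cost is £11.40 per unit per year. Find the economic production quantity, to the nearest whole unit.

Annual demand D = 454 × 250 = 113,500.
Production build-up factor (1 − d/p) = 1 − 454/2,430 = 0.8132.
Q* = √(2DS / (H(1 − d/p))) = √(2 × 113,500 × 732 / (11.4 × 0.8132)).
= √(166,164,000 / 9.2701) ≈ 4233.755.

Q* ≈ 4,234 cartons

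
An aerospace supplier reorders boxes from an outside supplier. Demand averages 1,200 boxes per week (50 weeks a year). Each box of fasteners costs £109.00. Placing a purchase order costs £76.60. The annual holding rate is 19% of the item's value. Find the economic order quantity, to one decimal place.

Q* ≈ 666.2 boxes

Annual demand D = 1,200 × 50 = 60,000.
Holding cost H = 0.19 × £109.00 = £20.7100 per unit per year.
EOQ = √(2DS / H) = √(2 × 60,000 × 76.6 / 20.71).
= √(9,192,000 / 20.71) = √443,843.5538 ≈ 666.216.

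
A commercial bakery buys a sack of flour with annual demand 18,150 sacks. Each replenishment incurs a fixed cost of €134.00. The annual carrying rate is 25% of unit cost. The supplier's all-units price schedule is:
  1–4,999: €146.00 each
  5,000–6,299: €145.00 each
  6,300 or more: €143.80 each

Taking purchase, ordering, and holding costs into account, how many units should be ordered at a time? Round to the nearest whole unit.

Q* ≈ 365 sacks

Holding cost per unit per year at price C is H = 0.25·C.
For each price level, check whether its EOQ is feasible; otherwise the best quantity at that price is the breakpoint.
EOQ at €146.00 = 365.1 (feasible in tier 1): TC = 18,150×€146.00 + (18,150/365.1)×134 + (365.1/2)×0.25×€146.00 = €2,663,224.54.
EOQ at €145.00 = 366.3 < 5000, so use break Q=5000: TC = 18,150×€145.00 + (18,150/5000.0)×134 + (5000.0/2)×0.25×€145.00 = €2,722,861.42.
EOQ at €143.80 = 367.8 < 6300, so use break Q=6300: TC = 18,150×€143.80 + (18,150/6300.0)×134 + (6300.0/2)×0.25×€143.80 = €2,723,598.55.
Lowest total cost is €2,663,224.54 at Q = 365.1.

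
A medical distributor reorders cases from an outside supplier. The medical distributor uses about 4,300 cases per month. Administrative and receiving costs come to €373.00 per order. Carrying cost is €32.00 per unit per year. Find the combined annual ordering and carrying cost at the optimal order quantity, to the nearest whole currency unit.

TC* ≈ €35,097

Annual demand D = 4,300 × 12 = 51,600.
Q* = √(2DS/H) = √(2 × 51,600 × 373 / 32) ≈ 1096.78.
At the optimum the two cost components are equal, so total cost = 2·(Q*/2)H = Q*·H.
Minimum total = √(2DSH) = √(2 × 51,600 × 373 × 32) ≈ 35096.940.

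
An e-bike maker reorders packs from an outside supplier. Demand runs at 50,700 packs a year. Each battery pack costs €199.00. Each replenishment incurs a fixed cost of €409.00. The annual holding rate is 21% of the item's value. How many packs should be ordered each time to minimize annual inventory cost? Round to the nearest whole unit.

Holding cost H = 0.21 × €199.00 = €41.7900 per unit per year.
EOQ = √(2DS / H) = √(2 × 50,700 × 409 / 41.79).
= √(41,472,600 / 41.79) = √992,404.8816 ≈ 996.195.

Q* ≈ 996 packs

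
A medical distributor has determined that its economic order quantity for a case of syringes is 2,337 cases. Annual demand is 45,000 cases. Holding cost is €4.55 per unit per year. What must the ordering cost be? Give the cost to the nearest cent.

Invert the EOQ relation Q*² = 2DS/H.
From Q* = √(2DS/H): S = Q*²H / (2D) = 2,337² × 4.55 / (2 × 45,000) = 276.1127.

S ≈ €276.11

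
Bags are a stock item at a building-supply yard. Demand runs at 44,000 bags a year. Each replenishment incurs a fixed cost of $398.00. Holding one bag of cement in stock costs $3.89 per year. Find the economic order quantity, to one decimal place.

Q* ≈ 3,000.6 bags

EOQ = √(2DS / H) = √(2 × 44,000 × 398 / 3.89).
= √(35,024,000 / 3.89) = √9,003,598.9717 ≈ 3000.600.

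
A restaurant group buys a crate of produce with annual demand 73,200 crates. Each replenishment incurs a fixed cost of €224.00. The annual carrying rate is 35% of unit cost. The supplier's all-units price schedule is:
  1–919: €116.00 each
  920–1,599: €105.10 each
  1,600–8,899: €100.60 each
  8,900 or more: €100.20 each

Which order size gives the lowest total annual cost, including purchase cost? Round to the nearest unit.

Q* ≈ 1,600 crates

Holding cost per unit per year at price C is H = 0.35·C.
For each price level, check whether its EOQ is feasible; otherwise the best quantity at that price is the breakpoint.
EOQ at €116.00 = 898.7 (feasible in tier 1): TC = 73,200×€116.00 + (73,200/898.7)×224 + (898.7/2)×0.35×€116.00 = €8,527,688.63.
EOQ at €105.10 = 944.2 (feasible in tier 2): TC = 73,200×€105.10 + (73,200/944.2)×224 + (944.2/2)×0.35×€105.10 = €7,728,052.01.
EOQ at €100.60 = 965.1 < 1600, so use break Q=1600: TC = 73,200×€100.60 + (73,200/1600.0)×224 + (1600.0/2)×0.35×€100.60 = €7,402,336.00.
EOQ at €100.20 = 967.0 < 8900, so use break Q=8900: TC = 73,200×€100.20 + (73,200/8900.0)×224 + (8900.0/2)×0.35×€100.20 = €7,492,543.84.
Lowest total cost is €7,402,336.00 at Q = 1600.0.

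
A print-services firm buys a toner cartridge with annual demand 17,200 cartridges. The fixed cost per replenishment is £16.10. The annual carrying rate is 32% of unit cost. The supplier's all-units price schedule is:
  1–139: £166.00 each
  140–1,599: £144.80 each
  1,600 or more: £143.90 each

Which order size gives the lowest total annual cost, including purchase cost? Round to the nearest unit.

Q* ≈ 140 cartridges

Holding cost per unit per year at price C is H = 0.32·C.
For each price level, check whether its EOQ is feasible; otherwise the best quantity at that price is the breakpoint.
EOQ at £166.00 = 102.1 (feasible in tier 1): TC = 17,200×£166.00 + (17,200/102.1)×16.1 + (102.1/2)×0.32×£166.00 = £2,860,624.02.
EOQ at £144.80 = 109.3 < 140, so use break Q=140: TC = 17,200×£144.80 + (17,200/140.0)×16.1 + (140.0/2)×0.32×£144.80 = £2,495,781.52.
EOQ at £143.90 = 109.7 < 1600, so use break Q=1600: TC = 17,200×£143.90 + (17,200/1600.0)×16.1 + (1600.0/2)×0.32×£143.90 = £2,512,091.48.
Lowest total cost is £2,495,781.52 at Q = 140.0.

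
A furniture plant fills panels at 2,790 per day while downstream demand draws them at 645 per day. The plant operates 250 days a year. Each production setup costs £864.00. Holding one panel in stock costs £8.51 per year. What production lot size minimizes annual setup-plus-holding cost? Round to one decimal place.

Q* ≈ 6,526.0 panels

Annual demand D = 645 × 250 = 161,250.
Production build-up factor (1 − d/p) = 1 − 645/2,790 = 0.7688.
Q* = √(2DS / (H(1 − d/p))) = √(2 × 161,250 × 864 / (8.51 × 0.7688)).
= √(278,640,000 / 6.5426) ≈ 6525.975.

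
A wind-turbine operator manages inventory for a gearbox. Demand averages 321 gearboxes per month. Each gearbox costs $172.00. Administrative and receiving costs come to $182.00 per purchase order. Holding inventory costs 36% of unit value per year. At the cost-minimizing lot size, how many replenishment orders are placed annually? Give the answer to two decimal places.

Annual demand D = 321 × 12 = 3,852.
Holding cost H = 0.36 × $172.00 = $61.9200 per unit per year.
EOQ = √(2DS/H) = √(2 × 3,852 × 182 / 61.92) ≈ 150.48.
Orders per year = D / Q* = 3,852 / 150.48 ≈ 25.598.

N ≈ 25.60 orders per year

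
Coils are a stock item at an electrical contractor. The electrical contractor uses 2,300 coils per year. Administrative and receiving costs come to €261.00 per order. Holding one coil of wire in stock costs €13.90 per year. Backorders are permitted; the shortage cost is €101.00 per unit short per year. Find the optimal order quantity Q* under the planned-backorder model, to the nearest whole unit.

Q* ≈ 313 coils

With planned backorders, Q* = √(2DS/H) · √((H+B)/B).
√(2DS/H) = √(2 × 2,300 × 261 / 13.9) = 293.895.
√((H+B)/B) = √((13.9+101)/101) = 1.0666.
Q* ≈ 313.466.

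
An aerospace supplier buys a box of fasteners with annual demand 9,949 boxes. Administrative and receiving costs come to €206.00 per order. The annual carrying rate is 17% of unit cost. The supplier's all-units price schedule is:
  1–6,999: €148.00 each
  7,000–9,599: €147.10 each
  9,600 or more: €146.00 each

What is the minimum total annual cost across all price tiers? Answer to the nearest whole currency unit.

Holding cost per unit per year at price C is H = 0.17·C.
Evaluate total cost at each tier's feasible EOQ or, if the EOQ is below the tier, at the tier's minimum quantity.
EOQ at €148.00 = 403.6 (feasible in tier 1): TC = 9,949×€148.00 + (9,949/403.6)×206 + (403.6/2)×0.17×€148.00 = €1,482,607.32.
EOQ at €147.10 = 404.9 < 7000, so use break Q=7000: TC = 9,949×€147.10 + (9,949/7000.0)×206 + (7000.0/2)×0.17×€147.10 = €1,551,315.18.
EOQ at €146.00 = 406.4 < 9600, so use break Q=9600: TC = 9,949×€146.00 + (9,949/9600.0)×206 + (9600.0/2)×0.17×€146.00 = €1,571,903.49.
Lowest total cost among the candidates is at Q = 403.6.

TC* ≈ €1,482,607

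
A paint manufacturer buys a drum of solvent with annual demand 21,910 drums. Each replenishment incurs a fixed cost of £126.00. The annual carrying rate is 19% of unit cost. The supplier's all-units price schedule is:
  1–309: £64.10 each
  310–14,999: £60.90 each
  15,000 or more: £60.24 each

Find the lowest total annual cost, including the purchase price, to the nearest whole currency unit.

TC* ≈ £1,342,312

Holding cost per unit per year at price C is H = 0.19·C.
Candidates are each tier's EOQ (if it falls in that tier) and each price-break quantity.
Tier 1 (£64.10): EOQ = 673.3 exceeds tier's upper bound 309, so this tier is dominated.
EOQ at £60.90 = 690.8 (feasible in tier 2): TC = 21,910×£60.90 + (21,910/690.8)×126 + (690.8/2)×0.19×£60.90 = £1,342,311.95.
EOQ at £60.24 = 694.5 < 15000, so use break Q=15000: TC = 21,910×£60.24 + (21,910/15000.0)×126 + (15000.0/2)×0.19×£60.24 = £1,405,884.44.
Lowest total cost among the candidates is at Q = 690.8.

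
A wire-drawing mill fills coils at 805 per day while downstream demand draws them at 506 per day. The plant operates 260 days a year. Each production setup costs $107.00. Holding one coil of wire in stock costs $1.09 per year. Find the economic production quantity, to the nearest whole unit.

Annual demand D = 506 × 260 = 131,560.
Production build-up factor (1 − d/p) = 1 − 506/805 = 0.3714.
Q* = √(2DS / (H(1 − d/p))) = √(2 × 131,560 × 107 / (1.09 × 0.3714)).
= √(28,153,840 / 0.4049) ≈ 8339.076.

Q* ≈ 8,339 coils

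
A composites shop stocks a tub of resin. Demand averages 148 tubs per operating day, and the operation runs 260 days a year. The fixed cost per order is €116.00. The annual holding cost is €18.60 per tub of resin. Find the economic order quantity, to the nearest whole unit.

Annual demand D = 148 × 260 = 38,480.
EOQ = √(2DS / H) = √(2 × 38,480 × 116 / 18.6).
= √(8,927,360 / 18.6) = √479,965.5914 ≈ 692.795.

Q* ≈ 693 tubs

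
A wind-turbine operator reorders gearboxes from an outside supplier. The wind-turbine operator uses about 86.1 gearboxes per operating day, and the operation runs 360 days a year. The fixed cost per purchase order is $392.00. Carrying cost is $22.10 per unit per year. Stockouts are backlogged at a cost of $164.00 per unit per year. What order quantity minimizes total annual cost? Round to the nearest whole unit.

Q* ≈ 1,117 gearboxes

Annual demand D = 86.1 × 360 = 30,996.
With planned backorders, Q* = √(2DS/H) · √((H+B)/B).
√(2DS/H) = √(2 × 30,996 × 392 / 22.1) = 1048.612.
√((H+B)/B) = √((22.1+164)/164) = 1.0652.
Q* ≈ 1117.033.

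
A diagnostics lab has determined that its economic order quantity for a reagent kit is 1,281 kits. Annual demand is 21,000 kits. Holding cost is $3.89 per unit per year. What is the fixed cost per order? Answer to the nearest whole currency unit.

S ≈ $152

Invert the EOQ relation Q*² = 2DS/H.
From Q* = √(2DS/H): S = Q*²H / (2D) = 1,281² × 3.89 / (2 × 21,000) = 151.9842.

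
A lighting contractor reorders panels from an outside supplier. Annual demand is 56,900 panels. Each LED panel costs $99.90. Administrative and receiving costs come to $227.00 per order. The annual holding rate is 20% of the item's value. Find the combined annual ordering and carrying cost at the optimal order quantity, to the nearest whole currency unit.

Holding cost H = 0.20 × $99.90 = $19.9800 per unit per year.
EOQ = √(2DS/H) = √(2 × 56,900 × 227 / 19.98) ≈ 1137.07.
At Q*, ordering cost (D/Q*)S equals holding cost (Q*/2)H, each = √(DSH/2).
Minimum total = √(2DSH) = √(2 × 56,900 × 227 × 19.98) ≈ 22718.612.

TC* ≈ $22,719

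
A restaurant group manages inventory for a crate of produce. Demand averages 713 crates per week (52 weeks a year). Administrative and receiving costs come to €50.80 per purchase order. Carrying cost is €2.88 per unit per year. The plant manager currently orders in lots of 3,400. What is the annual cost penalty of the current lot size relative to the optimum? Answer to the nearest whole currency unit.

Extra cost ≈ €2,156 per year

Annual demand D = 713 × 52 = 37,076.
EOQ = √(2DS/H) = √(2 × 37,076 × 50.8 / 2.88) ≈ 1143.66.
Cost at Q* = (D/Q*)S + (Q*/2)H = √(2DSH) ≈ €3,293.74.
Cost at Q = 3,400: (37,076/3,400)×50.8 + (3,400/2)×2.88 = €553.96 + €4,896.00 = €5,449.96.
Excess = €5,449.96 − €3,293.74 = €2,156.22.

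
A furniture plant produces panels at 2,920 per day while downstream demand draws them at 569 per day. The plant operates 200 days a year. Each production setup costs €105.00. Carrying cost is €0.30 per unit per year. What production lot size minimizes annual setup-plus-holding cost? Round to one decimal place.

Q* ≈ 9,946.8 panels

Annual demand D = 569 × 200 = 113,800.
Production build-up factor (1 − d/p) = 1 − 569/2,920 = 0.8051.
Q* = √(2DS / (H(1 − d/p))) = √(2 × 113,800 × 105 / (0.3 × 0.8051)).
= √(23,898,000 / 0.2415) ≈ 9946.843.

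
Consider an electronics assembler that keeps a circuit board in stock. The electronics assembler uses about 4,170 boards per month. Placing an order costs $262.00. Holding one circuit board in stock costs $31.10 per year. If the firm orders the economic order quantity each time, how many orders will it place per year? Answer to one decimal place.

Annual demand D = 4,170 × 12 = 50,040.
EOQ = √(2DS/H) = √(2 × 50,040 × 262 / 31.1) ≈ 918.21.
Orders per year = D / Q* = 50,040 / 918.21 ≈ 54.497.

N ≈ 54.5 orders per year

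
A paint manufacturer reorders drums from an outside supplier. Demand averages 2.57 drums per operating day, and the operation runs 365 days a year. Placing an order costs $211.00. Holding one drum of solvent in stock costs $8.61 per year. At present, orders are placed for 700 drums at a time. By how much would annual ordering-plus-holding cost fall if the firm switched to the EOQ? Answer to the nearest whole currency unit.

Extra cost ≈ $1,450 per year

Annual demand D = 2.57 × 365 = 938.05.
EOQ = √(2DS/H) = √(2 × 938.05 × 211 / 8.61) ≈ 214.42.
Cost at Q* = (D/Q*)S + (Q*/2)H = √(2DSH) ≈ $1,846.17.
Cost at Q = 700: (938.05/700)×211 + (700/2)×8.61 = $282.76 + $3,013.50 = $3,296.26.
Excess = $3,296.26 − $1,846.17 = $1,450.09.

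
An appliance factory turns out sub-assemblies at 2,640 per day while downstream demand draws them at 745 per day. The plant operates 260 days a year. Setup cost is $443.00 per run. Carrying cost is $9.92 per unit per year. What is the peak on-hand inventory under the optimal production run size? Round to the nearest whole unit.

Annual demand D = 745 × 260 = 193,700.
Production build-up factor (1 − d/p) = 1 − 745/2,640 = 0.7178.
Q* = √(2DS / (H(1 − d/p))) = √(2 × 193,700 × 443 / (9.92 × 0.7178)).
= √(171,618,200 / 7.1206) ≈ 4909.341.
Maximum inventory = Q*(1 − d/p) = 4909.341 × 0.7178 ≈ 3523.940.

I_max ≈ 3,524 sub-assemblies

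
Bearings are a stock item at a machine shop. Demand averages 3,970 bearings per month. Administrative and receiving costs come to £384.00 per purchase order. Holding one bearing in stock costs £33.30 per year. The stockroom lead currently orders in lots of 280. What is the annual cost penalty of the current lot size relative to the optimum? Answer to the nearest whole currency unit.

Extra cost ≈ £35,092 per year

Annual demand D = 3,970 × 12 = 47,640.
EOQ = √(2DS/H) = √(2 × 47,640 × 384 / 33.3) ≈ 1048.20.
Cost at Q* = (D/Q*)S + (Q*/2)H = √(2DSH) ≈ £34,905.08.
Cost at Q = 280: (47,640/280)×384 + (280/2)×33.3 = £65,334.86 + £4,662.00 = £69,996.86.
Excess = £69,996.86 − £34,905.08 = £35,091.78.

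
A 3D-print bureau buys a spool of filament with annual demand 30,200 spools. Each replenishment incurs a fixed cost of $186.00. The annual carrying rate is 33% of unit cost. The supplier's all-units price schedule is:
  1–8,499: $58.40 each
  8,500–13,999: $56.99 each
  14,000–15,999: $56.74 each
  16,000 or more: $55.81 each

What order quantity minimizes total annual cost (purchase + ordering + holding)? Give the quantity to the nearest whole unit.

Q* ≈ 764 spools

Holding cost per unit per year at price C is H = 0.33·C.
Candidates are each tier's EOQ (if it falls in that tier) and each price-break quantity.
EOQ at $58.40 = 763.5 (feasible in tier 1): TC = 30,200×$58.40 + (30,200/763.5)×186 + (763.5/2)×0.33×$58.40 = $1,778,394.26.
EOQ at $56.99 = 772.9 < 8500, so use break Q=8500: TC = 30,200×$56.99 + (30,200/8500.0)×186 + (8500.0/2)×0.33×$56.99 = $1,801,687.32.
EOQ at $56.74 = 774.6 < 14000, so use break Q=14000: TC = 30,200×$56.74 + (30,200/14000.0)×186 + (14000.0/2)×0.33×$56.74 = $1,845,018.63.
EOQ at $55.81 = 781.0 < 16000, so use break Q=16000: TC = 30,200×$55.81 + (30,200/16000.0)×186 + (16000.0/2)×0.33×$55.81 = $1,833,151.47.
Lowest total cost is $1,778,394.26 at Q = 763.5.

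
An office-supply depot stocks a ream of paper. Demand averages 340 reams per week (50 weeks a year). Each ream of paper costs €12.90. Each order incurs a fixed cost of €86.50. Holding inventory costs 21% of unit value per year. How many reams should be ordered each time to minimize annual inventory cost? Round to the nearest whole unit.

Annual demand D = 340 × 50 = 17,000.
Holding cost H = 0.21 × €12.90 = €2.7090 per unit per year.
EOQ = √(2DS / H) = √(2 × 17,000 × 86.5 / 2.709).
= √(2,941,000 / 2.709) = √1,085,640.4577 ≈ 1041.941.

Q* ≈ 1,042 reams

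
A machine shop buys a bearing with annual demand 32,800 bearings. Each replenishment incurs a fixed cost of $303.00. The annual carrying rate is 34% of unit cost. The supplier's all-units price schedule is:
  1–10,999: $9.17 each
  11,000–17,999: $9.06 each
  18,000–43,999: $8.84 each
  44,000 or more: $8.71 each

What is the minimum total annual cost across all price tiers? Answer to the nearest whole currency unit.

TC* ≈ $308,648

Holding cost per unit per year at price C is H = 0.34·C.
Evaluate total cost at each tier's feasible EOQ or, if the EOQ is below the tier, at the tier's minimum quantity.
EOQ at $9.17 = 2524.9 (feasible in tier 1): TC = 32,800×$9.17 + (32,800/2524.9)×303 + (2524.9/2)×0.34×$9.17 = $308,648.22.
EOQ at $9.06 = 2540.2 < 11000, so use break Q=11000: TC = 32,800×$9.06 + (32,800/11000.0)×303 + (11000.0/2)×0.34×$9.06 = $315,013.69.
EOQ at $8.84 = 2571.6 < 18000, so use break Q=18000: TC = 32,800×$8.84 + (32,800/18000.0)×303 + (18000.0/2)×0.34×$8.84 = $317,554.53.
EOQ at $8.71 = 2590.7 < 44000, so use break Q=44000: TC = 32,800×$8.71 + (32,800/44000.0)×303 + (44000.0/2)×0.34×$8.71 = $351,064.67.
Lowest total cost among the candidates is at Q = 2524.9.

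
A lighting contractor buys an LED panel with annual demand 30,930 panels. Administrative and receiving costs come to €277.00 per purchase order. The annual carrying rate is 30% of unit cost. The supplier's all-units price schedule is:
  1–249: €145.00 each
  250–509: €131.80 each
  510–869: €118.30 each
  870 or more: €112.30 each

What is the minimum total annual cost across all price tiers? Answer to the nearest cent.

TC* ≈ €3,497,941.98

Holding cost per unit per year at price C is H = 0.30·C.
For each price level, check whether its EOQ is feasible; otherwise the best quantity at that price is the breakpoint.
Tier 1 (€145.00): EOQ = 627.6 exceeds tier's upper bound 249, so this tier is dominated.
Tier 2 (€131.80): EOQ = 658.3 exceeds tier's upper bound 509, so this tier is dominated.
EOQ at €118.30 = 694.9 (feasible in tier 3): TC = 30,930×€118.30 + (30,930/694.9)×277 + (694.9/2)×0.30×€118.30 = €3,683,679.27.
EOQ at €112.30 = 713.2 < 870, so use break Q=870: TC = 30,930×€112.30 + (30,930/870.0)×277 + (870.0/2)×0.30×€112.30 = €3,497,941.98.
Lowest total cost among the candidates is at Q = 870.0.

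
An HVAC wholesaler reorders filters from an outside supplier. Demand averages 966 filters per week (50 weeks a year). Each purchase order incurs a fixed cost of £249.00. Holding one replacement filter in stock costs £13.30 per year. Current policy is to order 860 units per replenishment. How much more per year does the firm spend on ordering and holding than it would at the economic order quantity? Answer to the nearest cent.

Annual demand D = 966 × 50 = 48,300.
EOQ = √(2DS/H) = √(2 × 48,300 × 249 / 13.3) ≈ 1344.81.
Cost at Q* = (D/Q*)S + (Q*/2)H = √(2DSH) ≈ £17,886.03.
Cost at Q = 860: (48,300/860)×249 + (860/2)×13.3 = £13,984.53 + £5,719.00 = £19,703.53.
Excess = £19,703.53 − £17,886.03 = £1,817.50.

Extra cost ≈ £1,817.50 per year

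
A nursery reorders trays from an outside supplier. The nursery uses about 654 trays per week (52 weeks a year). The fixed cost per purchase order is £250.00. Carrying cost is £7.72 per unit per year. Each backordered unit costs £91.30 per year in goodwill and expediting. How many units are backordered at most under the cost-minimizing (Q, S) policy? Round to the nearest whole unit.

Annual demand D = 654 × 52 = 34,008.
With planned backorders, Q* = √(2DS/H) · √((H+B)/B).
√(2DS/H) = √(2 × 34,008 × 250 / 7.72) = 1484.113.
√((H+B)/B) = √((7.72+91.3)/91.3) = 1.0414.
Q* ≈ 1545.585.
S* = Q* · H/(H+B) = 1545.585 × 7.72/99.02 ≈ 120.500.

S* ≈ 121 trays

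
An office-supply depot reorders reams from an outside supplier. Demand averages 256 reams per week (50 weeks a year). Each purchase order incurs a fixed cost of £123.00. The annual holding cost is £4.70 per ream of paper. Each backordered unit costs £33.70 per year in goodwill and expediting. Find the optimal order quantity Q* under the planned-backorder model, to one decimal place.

Annual demand D = 256 × 50 = 12,800.
With planned backorders, Q* = √(2DS/H) · √((H+B)/B).
√(2DS/H) = √(2 × 12,800 × 123 / 4.7) = 818.509.
√((H+B)/B) = √((4.7+33.7)/33.7) = 1.0675.
Q* ≈ 873.724.

Q* ≈ 873.7 reams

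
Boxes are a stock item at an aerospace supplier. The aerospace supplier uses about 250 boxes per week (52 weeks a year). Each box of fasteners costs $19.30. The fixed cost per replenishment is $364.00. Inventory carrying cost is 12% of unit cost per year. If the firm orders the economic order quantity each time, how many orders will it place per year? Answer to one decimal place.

Annual demand D = 250 × 52 = 13,000.
Holding cost H = 0.12 × $19.30 = $2.3160 per unit per year.
EOQ = √(2DS/H) = √(2 × 13,000 × 364 / 2.316) ≈ 2021.47.
Orders per year = D / Q* = 13,000 / 2021.47 ≈ 6.431.

N ≈ 6.4 orders per year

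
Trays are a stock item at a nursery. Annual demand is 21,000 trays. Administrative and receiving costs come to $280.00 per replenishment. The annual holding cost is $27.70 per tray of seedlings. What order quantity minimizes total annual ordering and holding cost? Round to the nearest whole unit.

EOQ = √(2DS / H) = √(2 × 21,000 × 280 / 27.7).
= √(11,760,000 / 27.7) = √424,548.7365 ≈ 651.574.

Q* ≈ 652 trays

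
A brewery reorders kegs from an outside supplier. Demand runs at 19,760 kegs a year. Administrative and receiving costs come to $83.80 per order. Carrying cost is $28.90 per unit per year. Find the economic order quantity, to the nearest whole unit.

Q* ≈ 339 kegs

EOQ = √(2DS / H) = √(2 × 19,760 × 83.8 / 28.9).
= √(3,311,776 / 28.9) = √114,594.3253 ≈ 338.518.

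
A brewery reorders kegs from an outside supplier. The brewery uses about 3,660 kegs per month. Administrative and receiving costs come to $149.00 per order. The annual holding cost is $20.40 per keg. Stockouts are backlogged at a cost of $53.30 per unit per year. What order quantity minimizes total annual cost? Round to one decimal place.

Q* ≈ 941.9 kegs

Annual demand D = 3,660 × 12 = 43,920.
With planned backorders, Q* = √(2DS/H) · √((H+B)/B).
√(2DS/H) = √(2 × 43,920 × 149 / 20.4) = 800.985.
√((H+B)/B) = √((20.4+53.3)/53.3) = 1.1759.
Q* ≈ 941.877.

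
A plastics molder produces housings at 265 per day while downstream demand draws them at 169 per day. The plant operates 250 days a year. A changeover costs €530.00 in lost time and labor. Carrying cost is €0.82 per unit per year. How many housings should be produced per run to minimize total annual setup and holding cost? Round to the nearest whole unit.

Q* ≈ 12,279 housings

Annual demand D = 169 × 250 = 42,250.
Production build-up factor (1 − d/p) = 1 − 169/265 = 0.3623.
Q* = √(2DS / (H(1 − d/p))) = √(2 × 42,250 × 530 / (0.82 × 0.3623)).
= √(44,785,000 / 0.2971) ≈ 12278.539.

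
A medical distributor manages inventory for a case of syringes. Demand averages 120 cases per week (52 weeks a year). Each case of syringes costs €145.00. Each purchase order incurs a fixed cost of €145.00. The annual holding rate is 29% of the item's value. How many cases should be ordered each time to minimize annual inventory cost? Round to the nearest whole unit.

Annual demand D = 120 × 52 = 6,240.
Holding cost H = 0.29 × €145.00 = €42.0500 per unit per year.
EOQ = √(2DS / H) = √(2 × 6,240 × 145 / 42.05).
= √(1,809,600 / 42.05) = √43,034.4828 ≈ 207.448.

Q* ≈ 207 cases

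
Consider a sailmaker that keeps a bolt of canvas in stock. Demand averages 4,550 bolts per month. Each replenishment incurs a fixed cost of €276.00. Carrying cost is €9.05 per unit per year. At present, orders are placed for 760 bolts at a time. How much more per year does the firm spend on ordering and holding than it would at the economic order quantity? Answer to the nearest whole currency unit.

Annual demand D = 4,550 × 12 = 54,600.
EOQ = √(2DS/H) = √(2 × 54,600 × 276 / 9.05) ≈ 1824.91.
Cost at Q* = (D/Q*)S + (Q*/2)H = √(2DSH) ≈ €16,515.44.
Cost at Q = 760: (54,600/760)×276 + (760/2)×9.05 = €19,828.42 + €3,439.00 = €23,267.42.
Excess = €23,267.42 − €16,515.44 = €6,751.98.

Extra cost ≈ €6,752 per year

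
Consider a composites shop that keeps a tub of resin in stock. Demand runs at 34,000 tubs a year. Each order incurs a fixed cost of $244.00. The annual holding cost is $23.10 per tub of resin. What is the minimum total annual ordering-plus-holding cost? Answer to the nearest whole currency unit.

TC* ≈ $19,577

EOQ = √(2DS/H) = √(2 × 34,000 × 244 / 23.1) ≈ 847.51.
At Q*, ordering cost (D/Q*)S equals holding cost (Q*/2)H, each = √(DSH/2).
Minimum total = √(2DSH) = √(2 × 34,000 × 244 × 23.1) ≈ 19577.416.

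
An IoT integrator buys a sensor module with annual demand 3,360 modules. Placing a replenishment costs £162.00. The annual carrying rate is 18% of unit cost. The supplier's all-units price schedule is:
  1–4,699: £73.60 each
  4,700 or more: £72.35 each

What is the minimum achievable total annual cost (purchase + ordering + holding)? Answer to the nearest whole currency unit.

TC* ≈ £251,094

Holding cost per unit per year at price C is H = 0.18·C.
For each price level, check whether its EOQ is feasible; otherwise the best quantity at that price is the breakpoint.
EOQ at £73.60 = 286.7 (feasible in tier 1): TC = 3,360×£73.60 + (3,360/286.7)×162 + (286.7/2)×0.18×£73.60 = £251,093.67.
EOQ at £72.35 = 289.1 < 4700, so use break Q=4700: TC = 3,360×£72.35 + (3,360/4700.0)×162 + (4700.0/2)×0.18×£72.35 = £273,815.86.
Lowest total cost among the candidates is at Q = 286.7.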